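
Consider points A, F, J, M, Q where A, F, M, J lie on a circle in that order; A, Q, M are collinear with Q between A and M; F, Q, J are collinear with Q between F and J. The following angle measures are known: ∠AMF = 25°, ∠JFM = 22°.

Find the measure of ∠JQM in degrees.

1. ∠AJF = 25°  [same arc AF]
2. ∠JAM = 22°  [same arc MJ]
3. ∠AQJ = 133°  [△AQJ]
4. ∠JQM = 47°  [linear pair at Q on AM]

∠JQM = 47°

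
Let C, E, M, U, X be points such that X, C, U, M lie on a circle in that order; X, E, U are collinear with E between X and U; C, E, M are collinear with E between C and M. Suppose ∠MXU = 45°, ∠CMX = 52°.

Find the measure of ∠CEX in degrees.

∠CEX = 97°

1. ∠MCU = 45°  [same arc UM]
2. ∠CUX = 52°  [same arc XC]
3. ∠CEU = 83°  [△CEU]
4. ∠CEX = 97°  [linear pair at E on XU]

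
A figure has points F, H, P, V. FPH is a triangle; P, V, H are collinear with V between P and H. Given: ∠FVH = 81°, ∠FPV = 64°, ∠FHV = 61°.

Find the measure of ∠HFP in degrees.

∠HFP = 55°

1. ∠FPH = 64°  [V on ray PH]
2. ∠FHP = 61°  [V on ray HP]
3. ∠HFP = 55°  [△FPH]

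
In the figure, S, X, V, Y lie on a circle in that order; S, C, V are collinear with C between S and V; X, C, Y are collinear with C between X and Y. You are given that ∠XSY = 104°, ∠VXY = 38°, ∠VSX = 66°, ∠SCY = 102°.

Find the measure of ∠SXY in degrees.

1. ∠VSY = 38°  [same arc VY]
2. ∠SYX = 40°  [△SCY]
3. ∠SXY = 36°  [△SXY]

∠SXY = 36°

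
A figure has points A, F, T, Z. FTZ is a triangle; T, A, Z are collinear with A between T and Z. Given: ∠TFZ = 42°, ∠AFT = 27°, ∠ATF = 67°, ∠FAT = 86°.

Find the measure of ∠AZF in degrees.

1. ∠FTZ = 67°  [A on ray TZ]
2. ∠FZT = 71°  [△FTZ]
3. ∠AZF = 71°  [A on ray ZT]

∠AZF = 71°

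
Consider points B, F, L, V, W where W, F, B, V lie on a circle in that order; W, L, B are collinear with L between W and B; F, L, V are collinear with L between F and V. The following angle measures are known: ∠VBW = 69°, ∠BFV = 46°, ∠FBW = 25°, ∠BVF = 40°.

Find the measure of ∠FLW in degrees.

1. ∠VFW = 69°  [same arc WV]
2. ∠BWF = 40°  [same arc FB]
3. ∠FLW = 71°  [△WLF]

∠FLW = 71°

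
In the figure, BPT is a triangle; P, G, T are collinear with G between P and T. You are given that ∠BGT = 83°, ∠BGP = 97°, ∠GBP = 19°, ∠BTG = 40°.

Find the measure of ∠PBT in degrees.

∠PBT = 76°

1. ∠BPG = 64°  [△BPG]
2. ∠BTP = 40°  [G on ray TP]
3. ∠BPT = 64°  [G on ray PT]
4. ∠PBT = 76°  [△BPT]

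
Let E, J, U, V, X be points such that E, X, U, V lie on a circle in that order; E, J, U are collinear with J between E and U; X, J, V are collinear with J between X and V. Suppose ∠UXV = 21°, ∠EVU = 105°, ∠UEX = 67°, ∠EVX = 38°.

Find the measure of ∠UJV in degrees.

1. ∠UEV = 21°  [same arc UV]
2. ∠EUV = 54°  [△EUV]
3. ∠UVX = 67°  [same arc XU]
4. ∠UJV = 59°  [△UJV]

∠UJV = 59°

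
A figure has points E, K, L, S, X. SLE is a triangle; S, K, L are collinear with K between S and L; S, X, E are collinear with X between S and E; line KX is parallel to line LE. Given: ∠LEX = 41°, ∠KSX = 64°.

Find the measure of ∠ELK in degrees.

1. ∠LES = 41°  [X on ray ES]
2. ∠ESL = 64°  [K on SL, X on SE]
3. ∠ELS = 75°  [△SLE]
4. ∠ELK = 75°  [K on ray LS]

∠ELK = 75°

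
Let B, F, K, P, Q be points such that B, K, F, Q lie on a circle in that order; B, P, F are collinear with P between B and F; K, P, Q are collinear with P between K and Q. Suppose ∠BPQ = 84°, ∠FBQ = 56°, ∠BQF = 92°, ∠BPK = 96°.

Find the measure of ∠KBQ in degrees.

1. ∠FPQ = 96°  [linear pair at P on BF]
2. ∠FKQ = 56°  [same arc FQ]
3. ∠BFQ = 32°  [△BFQ]
4. ∠FQK = 52°  [△FPQ]
5. ∠KFQ = 72°  [△KFQ]
6. ∠KBQ = 108°  [cyclic BKFQ, opposite ∠B+∠F]

∠KBQ = 108°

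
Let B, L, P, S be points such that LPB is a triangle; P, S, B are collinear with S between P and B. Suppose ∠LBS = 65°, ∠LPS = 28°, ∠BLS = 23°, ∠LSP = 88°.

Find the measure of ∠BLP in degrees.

∠BLP = 87°

1. ∠LBP = 65°  [S on ray BP]
2. ∠BPL = 28°  [S on ray PB]
3. ∠BLP = 87°  [△LPB]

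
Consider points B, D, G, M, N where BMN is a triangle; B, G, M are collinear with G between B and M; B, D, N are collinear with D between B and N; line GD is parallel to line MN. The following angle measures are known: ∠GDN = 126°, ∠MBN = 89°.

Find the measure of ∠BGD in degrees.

1. ∠BDG = 54°  [linear pair at D on BN]
2. ∠DBG = 89°  [G on BM, D on BN]
3. ∠BGD = 37°  [△BGD]

∠BGD = 37°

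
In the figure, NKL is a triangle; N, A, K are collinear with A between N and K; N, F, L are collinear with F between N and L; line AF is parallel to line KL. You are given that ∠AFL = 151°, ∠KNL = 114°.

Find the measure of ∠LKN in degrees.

∠LKN = 37°

1. ∠AFN = 29°  [linear pair at F on NL]
2. ∠ANF = 114°  [A on NK, F on NL]
3. ∠FAN = 37°  [△NAF]
4. ∠LKN = 37°  [AF∥KL, corresponding at A]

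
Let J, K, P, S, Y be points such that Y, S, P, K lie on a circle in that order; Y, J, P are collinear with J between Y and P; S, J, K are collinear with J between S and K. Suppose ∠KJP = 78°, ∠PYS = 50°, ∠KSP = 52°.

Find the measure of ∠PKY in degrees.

1. ∠PKS = 50°  [same arc SP]
2. ∠KYP = 52°  [same arc PK]
3. ∠KPY = 52°  [△PJK]
4. ∠PKY = 76°  [△YPK]

∠PKY = 76°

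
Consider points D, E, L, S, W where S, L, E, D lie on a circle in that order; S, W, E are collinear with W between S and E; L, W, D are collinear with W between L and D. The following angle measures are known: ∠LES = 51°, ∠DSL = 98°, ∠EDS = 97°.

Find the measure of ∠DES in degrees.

∠DES = 31°

1. ∠LDS = 51°  [same arc SL]
2. ∠DLS = 31°  [△SLD]
3. ∠DES = 31°  [same arc SD]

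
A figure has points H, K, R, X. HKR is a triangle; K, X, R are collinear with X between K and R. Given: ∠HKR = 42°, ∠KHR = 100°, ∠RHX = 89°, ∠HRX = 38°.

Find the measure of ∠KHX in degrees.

∠KHX = 11°

1. ∠HKX = 42°  [X on ray KR]
2. ∠HXR = 53°  [△HXR]
3. ∠HXK = 127°  [linear pair at X on KR]
4. ∠KHX = 11°  [△HKX]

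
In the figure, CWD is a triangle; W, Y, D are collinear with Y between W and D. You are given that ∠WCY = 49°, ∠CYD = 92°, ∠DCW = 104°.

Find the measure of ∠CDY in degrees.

1. ∠CYW = 88°  [linear pair at Y on WD]
2. ∠CWY = 43°  [△CWY]
3. ∠CWD = 43°  [Y on ray WD]
4. ∠CDW = 33°  [△CWD]
5. ∠CDY = 33°  [Y on ray DW]

∠CDY = 33°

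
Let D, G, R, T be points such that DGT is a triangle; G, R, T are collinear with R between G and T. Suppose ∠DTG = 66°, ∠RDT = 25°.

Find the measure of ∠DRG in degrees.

1. ∠DTR = 66°  [R on ray TG]
2. ∠DRT = 89°  [△DRT]
3. ∠DRG = 91°  [linear pair at R on GT]

∠DRG = 91°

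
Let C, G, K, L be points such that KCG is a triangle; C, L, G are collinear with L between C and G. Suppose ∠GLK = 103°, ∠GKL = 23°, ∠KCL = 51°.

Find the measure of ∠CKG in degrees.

1. ∠KGL = 54°  [△KLG]
2. ∠GCK = 51°  [L on ray CG]
3. ∠CGK = 54°  [L on ray GC]
4. ∠CKG = 75°  [△KCG]

∠CKG = 75°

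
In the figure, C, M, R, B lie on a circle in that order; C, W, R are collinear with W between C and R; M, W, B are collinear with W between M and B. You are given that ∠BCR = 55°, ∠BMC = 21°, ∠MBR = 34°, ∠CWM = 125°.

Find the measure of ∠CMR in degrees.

∠CMR = 76°

1. ∠BMR = 55°  [same arc RB]
2. ∠MCR = 34°  [△CWM]
3. ∠MWR = 55°  [linear pair at W on CR]
4. ∠CRM = 70°  [△MWR]
5. ∠CMR = 76°  [△CMR]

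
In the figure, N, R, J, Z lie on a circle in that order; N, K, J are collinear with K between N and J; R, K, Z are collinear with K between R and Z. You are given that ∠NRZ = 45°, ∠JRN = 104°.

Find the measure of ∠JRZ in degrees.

∠JRZ = 59°

1. ∠NJZ = 45°  [same arc NZ]
2. ∠JZN = 76°  [cyclic NRJZ, opposite ∠R+∠Z]
3. ∠JNZ = 59°  [△NJZ]
4. ∠JRZ = 59°  [same arc JZ]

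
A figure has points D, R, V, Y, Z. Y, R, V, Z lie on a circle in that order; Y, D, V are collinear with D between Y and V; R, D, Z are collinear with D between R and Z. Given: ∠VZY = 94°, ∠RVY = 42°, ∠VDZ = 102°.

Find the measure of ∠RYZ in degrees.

1. ∠VRY = 86°  [cyclic YRVZ, opposite ∠R+∠Z]
2. ∠RZY = 42°  [same arc YR]
3. ∠RYV = 52°  [△YRV]
4. ∠RDY = 102°  [vertical angles at D]
5. ∠YRZ = 26°  [△YDR]
6. ∠RYZ = 112°  [△YRZ]

∠RYZ = 112°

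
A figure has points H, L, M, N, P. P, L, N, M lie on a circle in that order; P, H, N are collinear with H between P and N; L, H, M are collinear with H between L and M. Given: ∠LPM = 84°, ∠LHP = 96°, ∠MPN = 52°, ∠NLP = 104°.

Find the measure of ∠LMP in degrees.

∠LMP = 44°

1. ∠MHN = 96°  [vertical angles at H]
2. ∠MHP = 84°  [linear pair at H on PN]
3. ∠LMP = 44°  [△PHM]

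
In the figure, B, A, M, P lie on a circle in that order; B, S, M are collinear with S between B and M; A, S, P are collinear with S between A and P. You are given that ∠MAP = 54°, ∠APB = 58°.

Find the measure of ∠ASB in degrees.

1. ∠AMB = 58°  [same arc BA]
2. ∠ASM = 68°  [△ASM]
3. ∠ASB = 112°  [linear pair at S on BM]

∠ASB = 112°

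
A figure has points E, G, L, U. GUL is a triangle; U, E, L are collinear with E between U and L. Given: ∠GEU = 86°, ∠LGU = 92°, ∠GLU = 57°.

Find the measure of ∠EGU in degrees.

∠EGU = 63°

1. ∠GUL = 31°  [△GUL]
2. ∠EUG = 31°  [E on ray UL]
3. ∠EGU = 63°  [△GUE]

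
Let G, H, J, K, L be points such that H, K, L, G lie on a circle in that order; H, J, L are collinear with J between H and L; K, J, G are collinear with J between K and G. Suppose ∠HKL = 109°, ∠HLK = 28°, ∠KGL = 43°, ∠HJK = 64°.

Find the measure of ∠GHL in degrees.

1. ∠HGK = 28°  [same arc HK]
2. ∠GJL = 64°  [vertical angles at J]
3. ∠GJH = 116°  [linear pair at J on HL]
4. ∠GHL = 36°  [△HJG]

∠GHL = 36°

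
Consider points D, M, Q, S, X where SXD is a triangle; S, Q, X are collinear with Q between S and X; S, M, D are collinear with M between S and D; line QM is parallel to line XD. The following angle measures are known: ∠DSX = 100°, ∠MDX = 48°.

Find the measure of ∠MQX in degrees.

1. ∠SDX = 48°  [M on ray DS]
2. ∠DXS = 32°  [△SXD]
3. ∠MQS = 32°  [QM∥XD, corresponding at Q]
4. ∠MQX = 148°  [linear pair at Q on SX]

∠MQX = 148°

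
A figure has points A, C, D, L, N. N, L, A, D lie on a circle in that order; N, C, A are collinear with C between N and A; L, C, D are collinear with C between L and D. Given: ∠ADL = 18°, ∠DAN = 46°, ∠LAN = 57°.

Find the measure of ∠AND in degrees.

1. ∠ACD = 116°  [△ACD]
2. ∠LDN = 57°  [same arc NL]
3. ∠DCN = 64°  [linear pair at C on NA]
4. ∠AND = 59°  [△NCD]

∠AND = 59°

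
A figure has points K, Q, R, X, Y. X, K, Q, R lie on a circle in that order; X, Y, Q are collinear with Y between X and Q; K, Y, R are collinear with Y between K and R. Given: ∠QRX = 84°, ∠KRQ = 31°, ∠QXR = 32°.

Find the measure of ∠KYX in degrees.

∠KYX = 85°

1. ∠RQX = 64°  [△XQR]
2. ∠KXQ = 31°  [same arc KQ]
3. ∠RKX = 64°  [same arc XR]
4. ∠KYX = 85°  [△XYK]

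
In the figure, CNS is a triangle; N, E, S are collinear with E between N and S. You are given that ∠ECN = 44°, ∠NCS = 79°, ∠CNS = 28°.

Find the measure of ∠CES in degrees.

∠CES = 72°

1. ∠CNE = 28°  [E on ray NS]
2. ∠CEN = 108°  [△CNE]
3. ∠CES = 72°  [linear pair at E on NS]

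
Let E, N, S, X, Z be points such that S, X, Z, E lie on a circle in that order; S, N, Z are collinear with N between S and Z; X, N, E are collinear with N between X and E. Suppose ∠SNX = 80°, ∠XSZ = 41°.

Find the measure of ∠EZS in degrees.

∠EZS = 59°

1. ∠ENZ = 80°  [vertical angles at N]
2. ∠XEZ = 41°  [same arc XZ]
3. ∠EZS = 59°  [△ZNE]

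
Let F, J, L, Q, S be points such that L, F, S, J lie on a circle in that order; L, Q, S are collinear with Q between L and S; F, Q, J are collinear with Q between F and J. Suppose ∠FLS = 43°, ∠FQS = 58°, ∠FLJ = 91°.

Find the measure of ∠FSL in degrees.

∠FSL = 74°

1. ∠FJS = 43°  [same arc FS]
2. ∠FSJ = 89°  [cyclic LFSJ, opposite ∠L+∠S]
3. ∠JFS = 48°  [△FSJ]
4. ∠FSL = 74°  [△FQS]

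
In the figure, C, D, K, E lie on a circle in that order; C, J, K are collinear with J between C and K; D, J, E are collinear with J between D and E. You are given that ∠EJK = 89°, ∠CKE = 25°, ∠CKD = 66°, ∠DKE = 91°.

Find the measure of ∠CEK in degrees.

1. ∠CJE = 91°  [linear pair at J on CK]
2. ∠CED = 66°  [same arc CD]
3. ∠ECK = 23°  [△CJE]
4. ∠CEK = 132°  [△CKE]

∠CEK = 132°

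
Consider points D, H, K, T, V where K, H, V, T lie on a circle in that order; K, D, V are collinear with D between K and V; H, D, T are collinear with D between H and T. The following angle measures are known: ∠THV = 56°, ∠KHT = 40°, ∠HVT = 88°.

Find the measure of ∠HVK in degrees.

1. ∠TKV = 56°  [same arc VT]
2. ∠HTV = 36°  [△HVT]
3. ∠KVT = 40°  [same arc KT]
4. ∠KTV = 84°  [△KVT]
5. ∠HKV = 36°  [same arc HV]
6. ∠KHV = 96°  [cyclic KHVT, opposite ∠H+∠T]
7. ∠HVK = 48°  [△KHV]

∠HVK = 48°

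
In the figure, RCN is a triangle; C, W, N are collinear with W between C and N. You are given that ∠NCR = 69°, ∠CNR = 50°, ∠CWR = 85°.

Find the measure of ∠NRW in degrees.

1. ∠RNW = 50°  [W on ray NC]
2. ∠NWR = 95°  [linear pair at W on CN]
3. ∠NRW = 35°  [△RWN]

∠NRW = 35°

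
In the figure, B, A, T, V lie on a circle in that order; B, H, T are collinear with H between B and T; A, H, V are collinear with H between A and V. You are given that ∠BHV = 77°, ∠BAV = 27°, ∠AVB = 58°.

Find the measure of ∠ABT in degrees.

1. ∠AHT = 77°  [vertical angles at H]
2. ∠AHB = 103°  [linear pair at H on BT]
3. ∠ABT = 50°  [△BHA]

∠ABT = 50°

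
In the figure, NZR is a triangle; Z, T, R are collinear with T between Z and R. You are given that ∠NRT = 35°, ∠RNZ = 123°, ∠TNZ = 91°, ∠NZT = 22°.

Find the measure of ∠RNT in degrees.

1. ∠NTZ = 67°  [△NZT]
2. ∠NTR = 113°  [linear pair at T on ZR]
3. ∠RNT = 32°  [△NTR]

∠RNT = 32°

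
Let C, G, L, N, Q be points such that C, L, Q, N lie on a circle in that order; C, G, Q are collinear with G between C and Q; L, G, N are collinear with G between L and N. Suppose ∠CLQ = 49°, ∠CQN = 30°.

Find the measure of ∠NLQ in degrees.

∠NLQ = 19°

1. ∠CNQ = 131°  [cyclic CLQN, opposite ∠L+∠N]
2. ∠NCQ = 19°  [△CQN]
3. ∠NLQ = 19°  [same arc QN]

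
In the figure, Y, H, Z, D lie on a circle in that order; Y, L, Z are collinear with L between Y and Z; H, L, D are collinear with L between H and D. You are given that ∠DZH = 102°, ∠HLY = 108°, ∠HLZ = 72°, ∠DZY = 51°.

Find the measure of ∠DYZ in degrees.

1. ∠DYH = 78°  [cyclic YHZD, opposite ∠Y+∠Z]
2. ∠DLY = 72°  [vertical angles at L]
3. ∠DHY = 51°  [same arc YD]
4. ∠HDY = 51°  [△YHD]
5. ∠DYZ = 57°  [△YLD]

∠DYZ = 57°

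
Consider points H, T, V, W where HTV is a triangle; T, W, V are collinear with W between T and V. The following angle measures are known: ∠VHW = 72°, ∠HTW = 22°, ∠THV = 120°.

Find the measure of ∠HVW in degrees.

1. ∠HTV = 22°  [W on ray TV]
2. ∠HVT = 38°  [△HTV]
3. ∠HVW = 38°  [W on ray VT]

∠HVW = 38°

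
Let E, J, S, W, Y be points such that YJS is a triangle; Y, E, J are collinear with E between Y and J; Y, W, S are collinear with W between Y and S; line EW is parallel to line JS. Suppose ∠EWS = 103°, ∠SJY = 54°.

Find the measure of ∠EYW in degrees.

1. ∠EWY = 77°  [linear pair at W on YS]
2. ∠WEY = 54°  [EW∥JS, corresponding at E]
3. ∠EYW = 49°  [△YEW]

∠EYW = 49°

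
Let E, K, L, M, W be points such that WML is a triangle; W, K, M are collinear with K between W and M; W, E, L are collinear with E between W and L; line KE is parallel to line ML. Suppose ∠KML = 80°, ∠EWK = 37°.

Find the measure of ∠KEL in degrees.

∠KEL = 117°

1. ∠LMW = 80°  [K on ray MW]
2. ∠LWM = 37°  [K on WM, E on WL]
3. ∠MLW = 63°  [△WML]
4. ∠KEW = 63°  [KE∥ML, corresponding at E]
5. ∠KEL = 117°  [linear pair at E on WL]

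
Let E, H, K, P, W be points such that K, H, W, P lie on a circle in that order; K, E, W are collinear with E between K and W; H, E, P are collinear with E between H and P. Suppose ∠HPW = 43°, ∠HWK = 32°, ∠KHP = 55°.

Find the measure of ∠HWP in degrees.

∠HWP = 87°

1. ∠HPK = 32°  [same arc KH]
2. ∠HKP = 93°  [△KHP]
3. ∠HWP = 87°  [cyclic KHWP, opposite ∠K+∠W]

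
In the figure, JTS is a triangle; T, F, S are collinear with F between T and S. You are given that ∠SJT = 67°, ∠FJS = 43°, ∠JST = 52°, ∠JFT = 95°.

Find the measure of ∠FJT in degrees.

∠FJT = 24°

1. ∠JTS = 61°  [△JTS]
2. ∠FTJ = 61°  [F on ray TS]
3. ∠FJT = 24°  [△JTF]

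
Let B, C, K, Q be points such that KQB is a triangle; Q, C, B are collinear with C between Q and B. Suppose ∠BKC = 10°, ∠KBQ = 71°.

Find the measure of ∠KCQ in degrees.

1. ∠CBK = 71°  [C on ray BQ]
2. ∠BCK = 99°  [△KCB]
3. ∠KCQ = 81°  [linear pair at C on QB]

∠KCQ = 81°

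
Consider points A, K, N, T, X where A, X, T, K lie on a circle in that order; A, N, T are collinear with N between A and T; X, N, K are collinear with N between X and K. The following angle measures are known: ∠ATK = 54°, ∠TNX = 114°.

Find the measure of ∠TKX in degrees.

1. ∠AXK = 54°  [same arc AK]
2. ∠ANX = 66°  [linear pair at N on AT]
3. ∠TAX = 60°  [△ANX]
4. ∠TKX = 60°  [same arc XT]

∠TKX = 60°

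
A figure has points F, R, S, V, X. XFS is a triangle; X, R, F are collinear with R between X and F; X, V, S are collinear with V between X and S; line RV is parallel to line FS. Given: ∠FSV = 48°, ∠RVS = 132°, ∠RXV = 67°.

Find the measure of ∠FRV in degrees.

1. ∠RVX = 48°  [linear pair at V on XS]
2. ∠VRX = 65°  [△XRV]
3. ∠FRV = 115°  [linear pair at R on XF]

∠FRV = 115°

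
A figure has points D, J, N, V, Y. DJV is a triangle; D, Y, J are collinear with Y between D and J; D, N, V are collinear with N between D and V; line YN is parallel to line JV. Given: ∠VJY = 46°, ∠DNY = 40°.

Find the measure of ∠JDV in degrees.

1. ∠DJV = 46°  [Y on ray JD]
2. ∠DVJ = 40°  [YN∥JV, corresponding at N]
3. ∠JDV = 94°  [△DJV]

∠JDV = 94°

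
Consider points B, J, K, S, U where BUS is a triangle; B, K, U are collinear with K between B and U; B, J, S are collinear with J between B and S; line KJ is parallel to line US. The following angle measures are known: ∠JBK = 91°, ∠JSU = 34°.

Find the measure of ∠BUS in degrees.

∠BUS = 55°

1. ∠SBU = 91°  [K on BU, J on BS]
2. ∠BSU = 34°  [J on ray SB]
3. ∠BUS = 55°  [△BUS]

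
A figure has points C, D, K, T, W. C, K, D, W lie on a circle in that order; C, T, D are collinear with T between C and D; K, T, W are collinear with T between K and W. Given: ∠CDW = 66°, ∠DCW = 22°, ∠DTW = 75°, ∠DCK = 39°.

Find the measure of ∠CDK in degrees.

∠CDK = 53°

1. ∠CWD = 92°  [△CDW]
2. ∠CKD = 88°  [cyclic CKDW, opposite ∠K+∠W]
3. ∠CDK = 53°  [△CKD]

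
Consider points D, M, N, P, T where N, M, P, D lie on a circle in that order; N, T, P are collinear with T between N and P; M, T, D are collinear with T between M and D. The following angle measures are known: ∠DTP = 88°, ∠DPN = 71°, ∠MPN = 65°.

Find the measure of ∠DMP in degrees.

1. ∠MTN = 88°  [vertical angles at T]
2. ∠MTP = 92°  [linear pair at T on NP]
3. ∠DMP = 23°  [△MTP]

∠DMP = 23°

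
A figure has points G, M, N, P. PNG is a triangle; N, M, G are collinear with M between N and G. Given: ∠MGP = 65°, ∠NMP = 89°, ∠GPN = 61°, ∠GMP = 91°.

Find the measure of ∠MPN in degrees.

1. ∠NGP = 65°  [M on ray GN]
2. ∠GNP = 54°  [△PNG]
3. ∠MNP = 54°  [M on ray NG]
4. ∠MPN = 37°  [△PNM]

∠MPN = 37°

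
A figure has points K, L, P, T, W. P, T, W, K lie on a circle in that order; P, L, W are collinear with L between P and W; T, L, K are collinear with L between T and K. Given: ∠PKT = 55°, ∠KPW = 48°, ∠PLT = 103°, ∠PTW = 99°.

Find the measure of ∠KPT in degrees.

1. ∠PWT = 55°  [same arc PT]
2. ∠TPW = 26°  [△PTW]
3. ∠KTP = 51°  [△PLT]
4. ∠KPT = 74°  [△PTK]

∠KPT = 74°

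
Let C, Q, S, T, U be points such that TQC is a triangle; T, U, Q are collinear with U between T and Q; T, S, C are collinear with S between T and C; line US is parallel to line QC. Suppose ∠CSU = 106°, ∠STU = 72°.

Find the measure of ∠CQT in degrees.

1. ∠TSU = 74°  [linear pair at S on TC]
2. ∠SUT = 34°  [△TUS]
3. ∠CQT = 34°  [US∥QC, corresponding at U]

∠CQT = 34°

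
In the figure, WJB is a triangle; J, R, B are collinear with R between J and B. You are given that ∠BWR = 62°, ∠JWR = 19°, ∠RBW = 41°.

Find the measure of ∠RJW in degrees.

1. ∠BRW = 77°  [△WRB]
2. ∠JRW = 103°  [linear pair at R on JB]
3. ∠RJW = 58°  [△WJR]

∠RJW = 58°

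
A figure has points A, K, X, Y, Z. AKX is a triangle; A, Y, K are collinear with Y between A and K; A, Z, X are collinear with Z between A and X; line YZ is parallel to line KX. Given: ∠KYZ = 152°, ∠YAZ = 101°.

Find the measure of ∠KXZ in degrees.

∠KXZ = 51°

1. ∠AYZ = 28°  [linear pair at Y on AK]
2. ∠AZY = 51°  [△AYZ]
3. ∠XZY = 129°  [linear pair at Z on AX]
4. ∠KXZ = 51°  [YZ∥KX, co-interior at X–Z]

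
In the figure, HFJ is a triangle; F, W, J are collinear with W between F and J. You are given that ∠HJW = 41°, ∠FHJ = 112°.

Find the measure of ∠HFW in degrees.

1. ∠FJH = 41°  [W on ray JF]
2. ∠HFJ = 27°  [△HFJ]
3. ∠HFW = 27°  [W on ray FJ]

∠HFW = 27°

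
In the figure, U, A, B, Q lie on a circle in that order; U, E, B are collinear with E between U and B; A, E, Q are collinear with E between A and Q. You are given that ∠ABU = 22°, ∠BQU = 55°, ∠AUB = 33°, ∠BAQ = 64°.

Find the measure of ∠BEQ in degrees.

∠BEQ = 86°

1. ∠AQU = 22°  [same arc UA]
2. ∠BUQ = 64°  [same arc BQ]
3. ∠QEU = 94°  [△UEQ]
4. ∠BEQ = 86°  [linear pair at E on UB]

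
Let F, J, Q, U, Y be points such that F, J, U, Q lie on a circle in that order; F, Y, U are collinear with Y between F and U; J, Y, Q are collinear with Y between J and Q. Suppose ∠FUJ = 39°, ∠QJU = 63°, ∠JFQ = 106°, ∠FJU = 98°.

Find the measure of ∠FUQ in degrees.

1. ∠QFU = 63°  [same arc UQ]
2. ∠FQU = 82°  [cyclic FJUQ, opposite ∠J+∠Q]
3. ∠FUQ = 35°  [△FUQ]

∠FUQ = 35°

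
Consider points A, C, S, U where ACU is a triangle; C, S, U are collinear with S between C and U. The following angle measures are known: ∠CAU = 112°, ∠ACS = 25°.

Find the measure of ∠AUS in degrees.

1. ∠ACU = 25°  [S on ray CU]
2. ∠AUC = 43°  [△ACU]
3. ∠AUS = 43°  [S on ray UC]

∠AUS = 43°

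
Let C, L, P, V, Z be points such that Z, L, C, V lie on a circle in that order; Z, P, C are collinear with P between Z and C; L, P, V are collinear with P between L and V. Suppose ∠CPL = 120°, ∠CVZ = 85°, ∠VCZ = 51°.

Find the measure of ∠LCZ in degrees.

1. ∠LPZ = 60°  [linear pair at P on ZC]
2. ∠CLZ = 95°  [cyclic ZLCV, opposite ∠L+∠V]
3. ∠VLZ = 51°  [same arc ZV]
4. ∠CZL = 69°  [△ZPL]
5. ∠LCZ = 16°  [△ZLC]

∠LCZ = 16°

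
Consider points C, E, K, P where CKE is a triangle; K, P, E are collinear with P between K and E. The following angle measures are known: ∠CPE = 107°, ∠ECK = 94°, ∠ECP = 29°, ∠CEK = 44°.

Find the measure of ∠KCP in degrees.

1. ∠CPK = 73°  [linear pair at P on KE]
2. ∠CKE = 42°  [△CKE]
3. ∠CKP = 42°  [P on ray KE]
4. ∠KCP = 65°  [△CKP]

∠KCP = 65°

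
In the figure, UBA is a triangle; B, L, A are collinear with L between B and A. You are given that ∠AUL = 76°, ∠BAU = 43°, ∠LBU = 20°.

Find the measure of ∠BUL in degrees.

∠BUL = 41°

1. ∠LAU = 43°  [L on ray AB]
2. ∠ALU = 61°  [△ULA]
3. ∠BLU = 119°  [linear pair at L on BA]
4. ∠BUL = 41°  [△UBL]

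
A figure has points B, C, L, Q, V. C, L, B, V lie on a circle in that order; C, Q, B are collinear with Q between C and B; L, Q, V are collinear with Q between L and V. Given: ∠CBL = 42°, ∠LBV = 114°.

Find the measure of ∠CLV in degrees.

∠CLV = 72°

1. ∠CVL = 42°  [same arc CL]
2. ∠LCV = 66°  [cyclic CLBV, opposite ∠C+∠B]
3. ∠CLV = 72°  [△CLV]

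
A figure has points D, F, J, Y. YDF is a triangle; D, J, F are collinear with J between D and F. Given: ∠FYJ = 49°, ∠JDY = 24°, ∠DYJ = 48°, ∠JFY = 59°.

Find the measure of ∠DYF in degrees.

1. ∠FDY = 24°  [J on ray DF]
2. ∠DFY = 59°  [J on ray FD]
3. ∠DYF = 97°  [△YDF]

∠DYF = 97°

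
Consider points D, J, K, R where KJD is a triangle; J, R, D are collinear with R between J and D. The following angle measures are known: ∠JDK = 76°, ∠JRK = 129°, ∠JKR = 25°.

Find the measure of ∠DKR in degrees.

∠DKR = 53°

1. ∠KDR = 76°  [R on ray DJ]
2. ∠DRK = 51°  [linear pair at R on JD]
3. ∠DKR = 53°  [△KRD]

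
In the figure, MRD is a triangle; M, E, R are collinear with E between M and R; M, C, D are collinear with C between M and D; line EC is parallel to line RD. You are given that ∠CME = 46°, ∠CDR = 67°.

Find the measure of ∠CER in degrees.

1. ∠DMR = 46°  [E on MR, C on MD]
2. ∠MDR = 67°  [C on ray DM]
3. ∠DRM = 67°  [△MRD]
4. ∠CEM = 67°  [EC∥RD, corresponding at E]
5. ∠CER = 113°  [linear pair at E on MR]

∠CER = 113°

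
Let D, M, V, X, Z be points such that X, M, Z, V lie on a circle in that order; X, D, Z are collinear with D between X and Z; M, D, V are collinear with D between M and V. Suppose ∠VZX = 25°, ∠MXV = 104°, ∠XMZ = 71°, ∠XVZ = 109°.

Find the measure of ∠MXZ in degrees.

1. ∠VXZ = 46°  [△XZV]
2. ∠MZV = 76°  [cyclic XMZV, opposite ∠X+∠Z]
3. ∠VMZ = 46°  [same arc ZV]
4. ∠MVZ = 58°  [△MZV]
5. ∠MXZ = 58°  [same arc MZ]

∠MXZ = 58°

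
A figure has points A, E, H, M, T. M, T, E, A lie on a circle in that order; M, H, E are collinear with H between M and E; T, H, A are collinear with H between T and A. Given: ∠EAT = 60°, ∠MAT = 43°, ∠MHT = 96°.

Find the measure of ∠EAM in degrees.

1. ∠EMT = 60°  [same arc TE]
2. ∠MET = 43°  [same arc MT]
3. ∠ETM = 77°  [△MTE]
4. ∠EAM = 103°  [cyclic MTEA, opposite ∠T+∠A]

∠EAM = 103°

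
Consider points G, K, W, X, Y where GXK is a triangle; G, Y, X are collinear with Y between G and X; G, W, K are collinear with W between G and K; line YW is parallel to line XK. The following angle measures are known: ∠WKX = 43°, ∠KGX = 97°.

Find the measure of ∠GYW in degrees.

∠GYW = 40°

1. ∠GKX = 43°  [W on ray KG]
2. ∠GXK = 40°  [△GXK]
3. ∠GYW = 40°  [YW∥XK, corresponding at Y]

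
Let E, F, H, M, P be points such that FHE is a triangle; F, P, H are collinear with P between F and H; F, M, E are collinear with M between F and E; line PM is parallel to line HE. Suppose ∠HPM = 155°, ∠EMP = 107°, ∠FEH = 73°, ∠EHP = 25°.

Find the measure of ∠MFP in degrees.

∠MFP = 82°

1. ∠FPM = 25°  [linear pair at P on FH]
2. ∠FMP = 73°  [linear pair at M on FE]
3. ∠MFP = 82°  [△FPM]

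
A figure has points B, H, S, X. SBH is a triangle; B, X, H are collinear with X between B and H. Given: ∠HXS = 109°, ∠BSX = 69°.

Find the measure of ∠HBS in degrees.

∠HBS = 40°

1. ∠BXS = 71°  [linear pair at X on BH]
2. ∠SBX = 40°  [△SBX]
3. ∠HBS = 40°  [X on ray BH]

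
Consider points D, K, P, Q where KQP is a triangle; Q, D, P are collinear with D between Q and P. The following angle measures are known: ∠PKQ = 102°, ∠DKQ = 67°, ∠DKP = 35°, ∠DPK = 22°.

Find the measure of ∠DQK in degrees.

∠DQK = 56°

1. ∠KDP = 123°  [△KDP]
2. ∠KDQ = 57°  [linear pair at D on QP]
3. ∠DQK = 56°  [△KQD]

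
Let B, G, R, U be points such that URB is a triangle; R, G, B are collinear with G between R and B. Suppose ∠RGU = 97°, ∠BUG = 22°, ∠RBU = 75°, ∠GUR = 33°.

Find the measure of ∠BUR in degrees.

∠BUR = 55°

1. ∠GRU = 50°  [△URG]
2. ∠BRU = 50°  [G on ray RB]
3. ∠BUR = 55°  [△URB]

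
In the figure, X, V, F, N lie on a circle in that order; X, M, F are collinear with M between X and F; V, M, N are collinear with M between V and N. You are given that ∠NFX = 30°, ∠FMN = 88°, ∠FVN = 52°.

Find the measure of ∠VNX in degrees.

∠VNX = 36°

1. ∠NMX = 92°  [linear pair at M on XF]
2. ∠FXN = 52°  [same arc FN]
3. ∠VNX = 36°  [△XMN]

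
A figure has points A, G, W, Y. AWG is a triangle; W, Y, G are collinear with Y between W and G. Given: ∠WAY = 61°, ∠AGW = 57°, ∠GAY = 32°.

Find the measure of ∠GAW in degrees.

∠GAW = 93°

1. ∠AGY = 57°  [Y on ray GW]
2. ∠AYG = 91°  [△AYG]
3. ∠AYW = 89°  [linear pair at Y on WG]
4. ∠AWY = 30°  [△AWY]
5. ∠AWG = 30°  [Y on ray WG]
6. ∠GAW = 93°  [△AWG]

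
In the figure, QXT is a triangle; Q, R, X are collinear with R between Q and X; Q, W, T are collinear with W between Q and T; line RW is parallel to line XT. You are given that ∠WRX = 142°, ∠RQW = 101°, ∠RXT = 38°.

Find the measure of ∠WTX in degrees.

1. ∠QRW = 38°  [linear pair at R on QX]
2. ∠QWR = 41°  [△QRW]
3. ∠RWT = 139°  [linear pair at W on QT]
4. ∠WTX = 41°  [RW∥XT, co-interior at T–W]

∠WTX = 41°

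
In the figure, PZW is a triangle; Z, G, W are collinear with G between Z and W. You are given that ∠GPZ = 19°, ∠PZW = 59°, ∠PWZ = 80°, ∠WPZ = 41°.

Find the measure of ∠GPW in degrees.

∠GPW = 22°

1. ∠GZP = 59°  [G on ray ZW]
2. ∠GWP = 80°  [G on ray WZ]
3. ∠PGZ = 102°  [△PZG]
4. ∠PGW = 78°  [linear pair at G on ZW]
5. ∠GPW = 22°  [△PGW]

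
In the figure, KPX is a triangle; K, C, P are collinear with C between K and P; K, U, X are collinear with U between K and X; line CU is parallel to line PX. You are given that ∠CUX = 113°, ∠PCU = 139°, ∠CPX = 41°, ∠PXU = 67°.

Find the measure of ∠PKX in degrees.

1. ∠KPX = 41°  [C on ray PK]
2. ∠KXP = 67°  [U on ray XK]
3. ∠PKX = 72°  [△KPX]

∠PKX = 72°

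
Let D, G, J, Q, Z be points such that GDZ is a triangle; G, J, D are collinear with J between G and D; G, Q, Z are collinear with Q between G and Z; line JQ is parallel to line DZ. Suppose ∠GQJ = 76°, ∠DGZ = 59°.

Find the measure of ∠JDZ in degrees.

1. ∠DZG = 76°  [JQ∥DZ, corresponding at Q]
2. ∠GDZ = 45°  [△GDZ]
3. ∠JDZ = 45°  [J on ray DG]

∠JDZ = 45°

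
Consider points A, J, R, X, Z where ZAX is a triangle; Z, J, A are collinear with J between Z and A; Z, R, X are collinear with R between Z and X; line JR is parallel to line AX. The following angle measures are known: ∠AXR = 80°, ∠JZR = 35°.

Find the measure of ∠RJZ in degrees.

1. ∠AXZ = 80°  [R on ray XZ]
2. ∠AZX = 35°  [J on ZA, R on ZX]
3. ∠XAZ = 65°  [△ZAX]
4. ∠RJZ = 65°  [JR∥AX, corresponding at J]

∠RJZ = 65°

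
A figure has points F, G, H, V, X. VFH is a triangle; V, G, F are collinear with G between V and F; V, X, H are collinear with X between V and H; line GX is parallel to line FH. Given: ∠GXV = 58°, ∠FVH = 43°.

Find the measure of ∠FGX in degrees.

∠FGX = 101°

1. ∠FHV = 58°  [GX∥FH, corresponding at X]
2. ∠HFV = 79°  [△VFH]
3. ∠VGX = 79°  [GX∥FH, corresponding at G]
4. ∠FGX = 101°  [linear pair at G on VF]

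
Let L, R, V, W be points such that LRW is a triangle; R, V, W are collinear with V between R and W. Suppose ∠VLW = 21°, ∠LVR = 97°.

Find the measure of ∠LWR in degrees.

1. ∠LVW = 83°  [linear pair at V on RW]
2. ∠LWV = 76°  [△LVW]
3. ∠LWR = 76°  [V on ray WR]

∠LWR = 76°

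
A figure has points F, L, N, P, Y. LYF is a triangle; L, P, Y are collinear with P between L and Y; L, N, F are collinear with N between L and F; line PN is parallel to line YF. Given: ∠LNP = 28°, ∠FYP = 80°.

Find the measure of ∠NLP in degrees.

∠NLP = 72°

1. ∠LFY = 28°  [PN∥YF, corresponding at N]
2. ∠FYL = 80°  [P on ray YL]
3. ∠FLY = 72°  [△LYF]
4. ∠NLP = 72°  [P on LY, N on LF]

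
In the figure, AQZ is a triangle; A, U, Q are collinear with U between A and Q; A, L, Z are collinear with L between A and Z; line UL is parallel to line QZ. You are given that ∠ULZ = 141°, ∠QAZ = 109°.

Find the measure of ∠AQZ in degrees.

1. ∠ALU = 39°  [linear pair at L on AZ]
2. ∠LAU = 109°  [U on AQ, L on AZ]
3. ∠AUL = 32°  [△AUL]
4. ∠AQZ = 32°  [UL∥QZ, corresponding at U]

∠AQZ = 32°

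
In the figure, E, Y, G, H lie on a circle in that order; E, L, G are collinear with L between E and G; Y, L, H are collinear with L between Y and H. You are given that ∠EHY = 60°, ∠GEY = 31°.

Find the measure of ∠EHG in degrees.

1. ∠EGY = 60°  [same arc EY]
2. ∠EYG = 89°  [△EYG]
3. ∠EHG = 91°  [cyclic EYGH, opposite ∠Y+∠H]

∠EHG = 91°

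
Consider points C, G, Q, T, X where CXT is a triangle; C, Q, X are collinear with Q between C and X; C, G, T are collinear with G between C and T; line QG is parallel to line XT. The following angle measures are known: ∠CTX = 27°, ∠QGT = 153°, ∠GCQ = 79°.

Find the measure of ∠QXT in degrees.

1. ∠CGQ = 27°  [QG∥XT, corresponding at G]
2. ∠CQG = 74°  [△CQG]
3. ∠GQX = 106°  [linear pair at Q on CX]
4. ∠QXT = 74°  [QG∥XT, co-interior at X–Q]

∠QXT = 74°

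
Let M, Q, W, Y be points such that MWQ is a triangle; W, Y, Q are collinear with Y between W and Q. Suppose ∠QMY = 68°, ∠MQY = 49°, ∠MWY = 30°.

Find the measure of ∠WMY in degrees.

∠WMY = 33°

1. ∠MYQ = 63°  [△MYQ]
2. ∠MYW = 117°  [linear pair at Y on WQ]
3. ∠WMY = 33°  [△MWY]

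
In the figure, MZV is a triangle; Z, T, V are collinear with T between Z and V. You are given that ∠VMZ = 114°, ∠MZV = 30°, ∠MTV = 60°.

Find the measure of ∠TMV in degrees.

1. ∠MVZ = 36°  [△MZV]
2. ∠MVT = 36°  [T on ray VZ]
3. ∠TMV = 84°  [△MTV]

∠TMV = 84°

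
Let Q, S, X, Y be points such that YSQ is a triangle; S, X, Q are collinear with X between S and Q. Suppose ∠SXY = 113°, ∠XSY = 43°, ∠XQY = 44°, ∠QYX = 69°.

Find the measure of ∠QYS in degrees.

∠QYS = 93°

1. ∠QSY = 43°  [X on ray SQ]
2. ∠SQY = 44°  [X on ray QS]
3. ∠QYS = 93°  [△YSQ]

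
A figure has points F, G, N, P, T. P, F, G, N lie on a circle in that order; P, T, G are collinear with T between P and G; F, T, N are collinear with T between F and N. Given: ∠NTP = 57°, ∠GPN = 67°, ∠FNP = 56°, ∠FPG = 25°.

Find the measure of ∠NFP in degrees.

1. ∠FTG = 57°  [vertical angles at T]
2. ∠FTP = 123°  [linear pair at T on PG]
3. ∠NFP = 32°  [△PTF]

∠NFP = 32°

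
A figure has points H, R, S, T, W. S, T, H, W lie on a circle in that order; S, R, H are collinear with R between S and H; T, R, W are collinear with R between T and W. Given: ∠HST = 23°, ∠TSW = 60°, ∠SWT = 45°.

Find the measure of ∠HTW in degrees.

∠HTW = 37°

1. ∠HWT = 23°  [same arc TH]
2. ∠THW = 120°  [cyclic STHW, opposite ∠S+∠H]
3. ∠HTW = 37°  [△THW]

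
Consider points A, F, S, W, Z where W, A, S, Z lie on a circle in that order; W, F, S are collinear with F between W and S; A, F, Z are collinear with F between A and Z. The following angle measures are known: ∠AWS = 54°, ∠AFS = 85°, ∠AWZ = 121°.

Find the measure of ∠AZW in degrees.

1. ∠AFW = 95°  [linear pair at F on WS]
2. ∠WAZ = 31°  [△WFA]
3. ∠AZW = 28°  [△WAZ]

∠AZW = 28°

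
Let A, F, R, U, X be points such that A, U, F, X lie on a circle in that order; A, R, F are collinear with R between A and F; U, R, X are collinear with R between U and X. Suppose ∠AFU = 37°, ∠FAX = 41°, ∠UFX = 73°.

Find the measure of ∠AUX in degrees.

∠AUX = 36°

1. ∠AXU = 37°  [same arc AU]
2. ∠UAX = 107°  [cyclic AUFX, opposite ∠A+∠F]
3. ∠AUX = 36°  [△AUX]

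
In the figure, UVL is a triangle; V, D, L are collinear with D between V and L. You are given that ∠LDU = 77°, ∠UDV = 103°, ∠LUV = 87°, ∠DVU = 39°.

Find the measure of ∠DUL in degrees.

∠DUL = 49°

1. ∠LVU = 39°  [D on ray VL]
2. ∠ULV = 54°  [△UVL]
3. ∠DLU = 54°  [D on ray LV]
4. ∠DUL = 49°  [△UDL]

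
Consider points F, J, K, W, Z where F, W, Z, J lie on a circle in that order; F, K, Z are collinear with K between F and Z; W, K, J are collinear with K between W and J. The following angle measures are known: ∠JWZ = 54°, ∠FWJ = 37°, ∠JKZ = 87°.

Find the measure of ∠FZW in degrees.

1. ∠JFZ = 54°  [same arc ZJ]
2. ∠FKJ = 93°  [linear pair at K on FZ]
3. ∠FJW = 33°  [△FKJ]
4. ∠FZW = 33°  [same arc FW]

∠FZW = 33°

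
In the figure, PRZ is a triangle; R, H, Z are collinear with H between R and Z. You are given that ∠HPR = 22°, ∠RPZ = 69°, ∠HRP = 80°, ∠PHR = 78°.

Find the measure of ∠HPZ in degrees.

∠HPZ = 47°

1. ∠PRZ = 80°  [H on ray RZ]
2. ∠PHZ = 102°  [linear pair at H on RZ]
3. ∠PZR = 31°  [△PRZ]
4. ∠HZP = 31°  [H on ray ZR]
5. ∠HPZ = 47°  [△PHZ]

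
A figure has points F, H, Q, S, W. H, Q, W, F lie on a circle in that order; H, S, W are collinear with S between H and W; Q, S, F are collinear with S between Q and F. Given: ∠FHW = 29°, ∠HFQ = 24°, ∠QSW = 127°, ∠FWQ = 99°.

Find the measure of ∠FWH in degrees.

1. ∠FQW = 29°  [same arc WF]
2. ∠FSH = 127°  [△HSF]
3. ∠QFW = 52°  [△QWF]
4. ∠FSW = 53°  [linear pair at S on HW]
5. ∠FWH = 75°  [△WSF]

∠FWH = 75°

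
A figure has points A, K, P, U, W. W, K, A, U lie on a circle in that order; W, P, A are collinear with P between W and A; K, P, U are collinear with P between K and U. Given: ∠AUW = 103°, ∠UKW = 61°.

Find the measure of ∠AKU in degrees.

1. ∠UAW = 61°  [same arc WU]
2. ∠AWU = 16°  [△WAU]
3. ∠AKU = 16°  [same arc AU]

∠AKU = 16°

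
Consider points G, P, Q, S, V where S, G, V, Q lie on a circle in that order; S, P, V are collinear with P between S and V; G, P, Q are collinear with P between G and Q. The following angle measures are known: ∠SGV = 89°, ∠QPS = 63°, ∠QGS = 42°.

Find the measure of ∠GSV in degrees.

1. ∠GPV = 63°  [vertical angles at P]
2. ∠GPS = 117°  [linear pair at P on SV]
3. ∠GSV = 21°  [△SPG]

∠GSV = 21°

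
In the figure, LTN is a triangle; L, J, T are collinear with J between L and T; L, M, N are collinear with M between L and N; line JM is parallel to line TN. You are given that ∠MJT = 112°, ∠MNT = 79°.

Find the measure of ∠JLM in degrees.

∠JLM = 33°

1. ∠LJM = 68°  [linear pair at J on LT]
2. ∠LNT = 79°  [M on ray NL]
3. ∠LTN = 68°  [JM∥TN, corresponding at J]
4. ∠NLT = 33°  [△LTN]
5. ∠JLM = 33°  [J on LT, M on LN]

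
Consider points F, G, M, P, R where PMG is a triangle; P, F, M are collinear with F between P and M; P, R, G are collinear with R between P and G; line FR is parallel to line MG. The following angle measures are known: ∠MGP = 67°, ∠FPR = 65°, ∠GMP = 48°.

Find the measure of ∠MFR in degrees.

1. ∠FRP = 67°  [FR∥MG, corresponding at R]
2. ∠PFR = 48°  [△PFR]
3. ∠MFR = 132°  [linear pair at F on PM]

∠MFR = 132°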